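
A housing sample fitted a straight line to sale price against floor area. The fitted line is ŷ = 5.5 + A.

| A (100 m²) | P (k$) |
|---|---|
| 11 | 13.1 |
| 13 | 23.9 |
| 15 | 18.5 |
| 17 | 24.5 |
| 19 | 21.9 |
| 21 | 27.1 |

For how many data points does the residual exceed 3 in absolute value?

2

A=11: ŷ = 5.5 + 11 = 16.5; e = 13.1 − 16.5 = -3.4
A=13: ŷ = 5.5 + 13 = 18.5; e = 23.9 − 18.5 = 5.4
A=15: ŷ = 5.5 + 15 = 20.5; e = 18.5 − 20.5 = -2
A=17: ŷ = 5.5 + 17 = 22.5; e = 24.5 − 22.5 = 2
A=19: ŷ = 5.5 + 19 = 24.5; e = 21.9 − 24.5 = -2.6
A=21: ŷ = 5.5 + 21 = 26.5; e = 27.1 − 26.5 = 0.6
|e| > 3: A=11 (|e|=3.4), A=13 (|e|=5.4) → 2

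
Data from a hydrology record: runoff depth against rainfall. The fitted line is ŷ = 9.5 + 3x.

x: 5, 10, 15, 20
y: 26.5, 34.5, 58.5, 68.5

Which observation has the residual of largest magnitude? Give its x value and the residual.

x = 10, e = -5

x=5: ŷ = 9.5 + 3·5 = 24.5; e = 26.5 − 24.5 = 2
x=10: ŷ = 9.5 + 3·10 = 39.5; e = 34.5 − 39.5 = -5
x=15: ŷ = 9.5 + 3·15 = 54.5; e = 58.5 − 54.5 = 4
x=20: ŷ = 9.5 + 3·20 = 69.5; e = 68.5 − 69.5 = -1
Largest |e| is 5 at x = 10, residual -5.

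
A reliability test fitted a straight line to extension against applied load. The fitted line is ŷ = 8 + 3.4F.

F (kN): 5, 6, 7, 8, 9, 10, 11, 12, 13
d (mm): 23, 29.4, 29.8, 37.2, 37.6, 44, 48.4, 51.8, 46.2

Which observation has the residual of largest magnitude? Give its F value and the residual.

F=5: ŷ = 8 + 3.4·5 = 25; e = 23 − 25 = -2
F=6: ŷ = 8 + 3.4·6 = 28.4; e = 29.4 − 28.4 = 1
F=7: ŷ = 8 + 3.4·7 = 31.8; e = 29.8 − 31.8 = -2
F=8: ŷ = 8 + 3.4·8 = 35.2; e = 37.2 − 35.2 = 2
F=9: ŷ = 8 + 3.4·9 = 38.6; e = 37.6 − 38.6 = -1
F=10: ŷ = 8 + 3.4·10 = 42; e = 44 − 42 = 2
F=11: ŷ = 8 + 3.4·11 = 45.4; e = 48.4 − 45.4 = 3
F=12: ŷ = 8 + 3.4·12 = 48.8; e = 51.8 − 48.8 = 3
F=13: ŷ = 8 + 3.4·13 = 52.2; e = 46.2 − 52.2 = -6
Largest |e| is 6 at F = 13, residual -6.

F = 13, e = -6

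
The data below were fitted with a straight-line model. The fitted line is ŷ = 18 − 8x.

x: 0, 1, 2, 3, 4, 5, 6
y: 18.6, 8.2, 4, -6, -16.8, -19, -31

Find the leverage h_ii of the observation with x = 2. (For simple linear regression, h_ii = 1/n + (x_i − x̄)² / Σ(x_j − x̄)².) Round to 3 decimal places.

x̄ = (0 + 1 + 2 + 3 + 4 + 5 + 6)/7 = 3
Σ(x − x̄)² = 9 + 4 + 1 + 0 + 1 + 4 + 9 = 28
h = 1/7 + (-1)²/28 = 0.142857 + 0.0357143 = 0.179

h = 0.179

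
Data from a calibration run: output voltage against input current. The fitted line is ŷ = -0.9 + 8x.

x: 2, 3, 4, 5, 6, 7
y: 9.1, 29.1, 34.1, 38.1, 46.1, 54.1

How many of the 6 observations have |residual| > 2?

3

x=2: ŷ = -0.9 + 8·2 = 15.1; e = 9.1 − 15.1 = -6
x=3: ŷ = -0.9 + 8·3 = 23.1; e = 29.1 − 23.1 = 6
x=4: ŷ = -0.9 + 8·4 = 31.1; e = 34.1 − 31.1 = 3
x=5: ŷ = -0.9 + 8·5 = 39.1; e = 38.1 − 39.1 = -1
x=6: ŷ = -0.9 + 8·6 = 47.1; e = 46.1 − 47.1 = -1
x=7: ŷ = -0.9 + 8·7 = 55.1; e = 54.1 − 55.1 = -1
|e| > 2: x=2 (|e|=6), x=3 (|e|=6), x=4 (|e|=3) → 3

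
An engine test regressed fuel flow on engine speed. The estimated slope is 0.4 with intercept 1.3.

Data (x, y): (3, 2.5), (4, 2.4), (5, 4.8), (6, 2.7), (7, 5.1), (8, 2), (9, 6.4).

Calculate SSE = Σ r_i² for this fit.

x=3: ŷ = 1.3 + 0.4·3 = 2.5; r = 2.5 − 2.5 = 0
x=4: ŷ = 1.3 + 0.4·4 = 2.9; r = 2.4 − 2.9 = -0.5
x=5: ŷ = 1.3 + 0.4·5 = 3.3; r = 4.8 − 3.3 = 1.5
x=6: ŷ = 1.3 + 0.4·6 = 3.7; r = 2.7 − 3.7 = -1
x=7: ŷ = 1.3 + 0.4·7 = 4.1; r = 5.1 − 4.1 = 1
x=8: ŷ = 1.3 + 0.4·8 = 4.5; r = 2 − 4.5 = -2.5
x=9: ŷ = 1.3 + 0.4·9 = 4.9; r = 6.4 − 4.9 = 1.5
SSE = 0 + 0.25 + 2.25 + 1 + 1 + 6.25 + 2.25 = 13

SSE = 13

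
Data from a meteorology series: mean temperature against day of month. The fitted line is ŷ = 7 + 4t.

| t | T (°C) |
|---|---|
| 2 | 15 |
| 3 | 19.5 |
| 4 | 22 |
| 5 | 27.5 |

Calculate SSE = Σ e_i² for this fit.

SSE = 1.5

t=2: ŷ = 7 + 4·2 = 15; e = 15 − 15 = 0
t=3: ŷ = 7 + 4·3 = 19; e = 19.5 − 19 = 0.5
t=4: ŷ = 7 + 4·4 = 23; e = 22 − 23 = -1
t=5: ŷ = 7 + 4·5 = 27; e = 27.5 − 27 = 0.5
SSE = 0 + 0.25 + 1 + 0.25 = 1.5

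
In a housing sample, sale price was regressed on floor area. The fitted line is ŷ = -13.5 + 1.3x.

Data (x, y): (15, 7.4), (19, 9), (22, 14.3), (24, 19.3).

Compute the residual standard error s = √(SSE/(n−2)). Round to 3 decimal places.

s = 2.236

x=15: ŷ = -13.5 + 1.3·15 = 6; r = 7.4 − 6 = 1.4
x=19: ŷ = -13.5 + 1.3·19 = 11.2; r = 9 − 11.2 = -2.2
x=22: ŷ = -13.5 + 1.3·22 = 15.1; r = 14.3 − 15.1 = -0.8
x=24: ŷ = -13.5 + 1.3·24 = 17.7; r = 19.3 − 17.7 = 1.6
SSE = 1.96 + 4.84 + 0.64 + 2.56 = 10
s = √(10/2) = √5 ≈ 2.236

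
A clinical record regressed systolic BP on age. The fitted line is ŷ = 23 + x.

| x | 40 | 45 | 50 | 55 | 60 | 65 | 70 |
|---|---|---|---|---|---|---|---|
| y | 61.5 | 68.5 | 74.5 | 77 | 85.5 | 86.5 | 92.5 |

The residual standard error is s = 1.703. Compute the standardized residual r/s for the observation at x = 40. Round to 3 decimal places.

-0.881

ŷ = 23 + 40 = 63
r = 61.5 − 63 = -1.5
r/s = -1.5 / 1.703 = -0.881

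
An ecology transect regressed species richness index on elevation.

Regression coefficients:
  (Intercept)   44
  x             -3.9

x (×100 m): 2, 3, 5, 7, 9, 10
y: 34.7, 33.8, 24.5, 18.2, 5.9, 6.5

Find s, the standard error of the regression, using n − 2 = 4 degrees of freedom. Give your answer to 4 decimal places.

x=2: ŷ = 44 − 3.9·2 = 36.2; r = 34.7 − 36.2 = -1.5
x=3: ŷ = 44 − 3.9·3 = 32.3; r = 33.8 − 32.3 = 1.5
x=5: ŷ = 44 − 3.9·5 = 24.5; r = 24.5 − 24.5 = 0
x=7: ŷ = 44 − 3.9·7 = 16.7; r = 18.2 − 16.7 = 1.5
x=9: ŷ = 44 − 3.9·9 = 8.9; r = 5.9 − 8.9 = -3
x=10: ŷ = 44 − 3.9·10 = 5; r = 6.5 − 5 = 1.5
SSE = 2.25 + 2.25 + 0 + 2.25 + 9 + 2.25 = 18
s = √(18/4) = √4.5 ≈ 2.1213

s = 2.1213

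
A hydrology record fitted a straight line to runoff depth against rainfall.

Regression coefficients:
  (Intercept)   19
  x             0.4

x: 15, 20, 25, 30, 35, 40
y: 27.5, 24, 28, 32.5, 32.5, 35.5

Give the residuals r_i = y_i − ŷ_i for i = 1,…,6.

x=15: ŷ = 19 + 0.4·15 = 25; r = 27.5 − 25 = 2.5
x=20: ŷ = 19 + 0.4·20 = 27; r = 24 − 27 = -3
x=25: ŷ = 19 + 0.4·25 = 29; r = 28 − 29 = -1
x=30: ŷ = 19 + 0.4·30 = 31; r = 32.5 − 31 = 1.5
x=35: ŷ = 19 + 0.4·35 = 33; r = 32.5 − 33 = -0.5
x=40: ŷ = 19 + 0.4·40 = 35; r = 35.5 − 35 = 0.5

2.5, -3, -1, 1.5, -0.5, 0.5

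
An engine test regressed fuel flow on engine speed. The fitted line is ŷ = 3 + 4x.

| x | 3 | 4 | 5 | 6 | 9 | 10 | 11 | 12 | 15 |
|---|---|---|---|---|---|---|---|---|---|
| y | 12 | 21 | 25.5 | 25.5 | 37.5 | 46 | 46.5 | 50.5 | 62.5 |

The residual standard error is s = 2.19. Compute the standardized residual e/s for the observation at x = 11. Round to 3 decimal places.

-0.228

ŷ = 3 + 4·11 = 47
e = 46.5 − 47 = -0.5
e/s = -0.5 / 2.19 = -0.228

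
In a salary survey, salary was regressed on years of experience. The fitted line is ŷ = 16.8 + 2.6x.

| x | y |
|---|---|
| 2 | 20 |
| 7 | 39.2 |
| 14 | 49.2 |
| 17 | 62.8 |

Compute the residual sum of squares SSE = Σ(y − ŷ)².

SSE = 40.88

x=2: ŷ = 16.8 + 2.6·2 = 22; r = 20 − 22 = -2
x=7: ŷ = 16.8 + 2.6·7 = 35; r = 39.2 − 35 = 4.2
x=14: ŷ = 16.8 + 2.6·14 = 53.2; r = 49.2 − 53.2 = -4
x=17: ŷ = 16.8 + 2.6·17 = 61; r = 62.8 − 61 = 1.8
SSE = 4 + 17.64 + 16 + 3.24 = 40.88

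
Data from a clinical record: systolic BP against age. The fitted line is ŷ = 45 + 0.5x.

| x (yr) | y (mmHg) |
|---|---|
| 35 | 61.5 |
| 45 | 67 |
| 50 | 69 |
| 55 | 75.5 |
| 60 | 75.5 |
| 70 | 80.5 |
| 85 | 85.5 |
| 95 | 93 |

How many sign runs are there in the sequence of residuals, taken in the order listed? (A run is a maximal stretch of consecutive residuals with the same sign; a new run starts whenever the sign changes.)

x=35: ŷ = 45 + 0.5·35 = 62.5; e = 61.5 − 62.5 = -1
x=45: ŷ = 45 + 0.5·45 = 67.5; e = 67 − 67.5 = -0.5
x=50: ŷ = 45 + 0.5·50 = 70; e = 69 − 70 = -1
x=55: ŷ = 45 + 0.5·55 = 72.5; e = 75.5 − 72.5 = 3
x=60: ŷ = 45 + 0.5·60 = 75; e = 75.5 − 75 = 0.5
x=70: ŷ = 45 + 0.5·70 = 80; e = 80.5 − 80 = 0.5
x=85: ŷ = 45 + 0.5·85 = 87.5; e = 85.5 − 87.5 = -2
x=95: ŷ = 45 + 0.5·95 = 92.5; e = 93 − 92.5 = 0.5
Signs: − − − + + + − +
Runs: −×3, +×3, −×1, +×1 → 4

4 runs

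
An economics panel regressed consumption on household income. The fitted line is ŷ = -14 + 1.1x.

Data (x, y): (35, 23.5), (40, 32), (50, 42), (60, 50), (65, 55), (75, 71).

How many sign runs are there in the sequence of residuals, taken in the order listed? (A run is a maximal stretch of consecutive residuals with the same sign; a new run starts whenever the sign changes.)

x=35: ŷ = -14 + 1.1·35 = 24.5; e = 23.5 − 24.5 = -1
x=40: ŷ = -14 + 1.1·40 = 30; e = 32 − 30 = 2
x=50: ŷ = -14 + 1.1·50 = 41; e = 42 − 41 = 1
x=60: ŷ = -14 + 1.1·60 = 52; e = 50 − 52 = -2
x=65: ŷ = -14 + 1.1·65 = 57.5; e = 55 − 57.5 = -2.5
x=75: ŷ = -14 + 1.1·75 = 68.5; e = 71 − 68.5 = 2.5
Signs: − + + − − +
Runs: −×1, +×2, −×2, +×1 → 4

4 runs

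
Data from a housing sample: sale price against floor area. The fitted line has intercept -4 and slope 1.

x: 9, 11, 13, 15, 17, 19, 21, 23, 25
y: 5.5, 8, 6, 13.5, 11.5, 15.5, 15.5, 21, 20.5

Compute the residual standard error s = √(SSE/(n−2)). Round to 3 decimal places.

x=9: ŷ = -4 + 9 = 5; r = 5.5 − 5 = 0.5
x=11: ŷ = -4 + 11 = 7; r = 8 − 7 = 1
x=13: ŷ = -4 + 13 = 9; r = 6 − 9 = -3
x=15: ŷ = -4 + 15 = 11; r = 13.5 − 11 = 2.5
x=17: ŷ = -4 + 17 = 13; r = 11.5 − 13 = -1.5
x=19: ŷ = -4 + 19 = 15; r = 15.5 − 15 = 0.5
x=21: ŷ = -4 + 21 = 17; r = 15.5 − 17 = -1.5
x=23: ŷ = -4 + 23 = 19; r = 21 − 19 = 2
x=25: ŷ = -4 + 25 = 21; r = 20.5 − 21 = -0.5
SSE = 0.25 + 1 + 9 + 6.25 + 2.25 + 0.25 + 2.25 + 4 + 0.25 = 25.5
s = √(25.5/7) = √3.64286 ≈ 1.909

s = 1.909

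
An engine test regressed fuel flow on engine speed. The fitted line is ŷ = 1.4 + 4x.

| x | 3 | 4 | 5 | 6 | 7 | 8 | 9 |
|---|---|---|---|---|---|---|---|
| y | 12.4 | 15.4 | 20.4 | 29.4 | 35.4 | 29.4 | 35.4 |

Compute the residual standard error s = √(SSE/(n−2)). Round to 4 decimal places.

x=3: ŷ = 1.4 + 4·3 = 13.4; e = 12.4 − 13.4 = -1
x=4: ŷ = 1.4 + 4·4 = 17.4; e = 15.4 − 17.4 = -2
x=5: ŷ = 1.4 + 4·5 = 21.4; e = 20.4 − 21.4 = -1
x=6: ŷ = 1.4 + 4·6 = 25.4; e = 29.4 − 25.4 = 4
x=7: ŷ = 1.4 + 4·7 = 29.4; e = 35.4 − 29.4 = 6
x=8: ŷ = 1.4 + 4·8 = 33.4; e = 29.4 − 33.4 = -4
x=9: ŷ = 1.4 + 4·9 = 37.4; e = 35.4 − 37.4 = -2
SSE = 1 + 4 + 1 + 16 + 36 + 16 + 4 = 78
s = √(78/5) = √15.6 ≈ 3.9497

s = 3.9497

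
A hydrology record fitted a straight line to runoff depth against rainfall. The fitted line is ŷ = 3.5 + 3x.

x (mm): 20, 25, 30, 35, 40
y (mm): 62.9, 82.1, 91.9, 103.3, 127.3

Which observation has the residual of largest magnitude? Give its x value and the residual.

x=20: ŷ = 3.5 + 3·20 = 63.5; e = 62.9 − 63.5 = -0.6
x=25: ŷ = 3.5 + 3·25 = 78.5; e = 82.1 − 78.5 = 3.6
x=30: ŷ = 3.5 + 3·30 = 93.5; e = 91.9 − 93.5 = -1.6
x=35: ŷ = 3.5 + 3·35 = 108.5; e = 103.3 − 108.5 = -5.2
x=40: ŷ = 3.5 + 3·40 = 123.5; e = 127.3 − 123.5 = 3.8
Largest |e| is 5.2 at x = 35, residual -5.2.

x = 35, e = -5.2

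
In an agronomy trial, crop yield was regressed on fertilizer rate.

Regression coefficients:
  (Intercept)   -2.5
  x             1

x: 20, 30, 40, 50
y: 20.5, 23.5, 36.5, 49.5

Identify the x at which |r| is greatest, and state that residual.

x=20: ŷ = -2.5 + 20 = 17.5; r = 20.5 − 17.5 = 3
x=30: ŷ = -2.5 + 30 = 27.5; r = 23.5 − 27.5 = -4
x=40: ŷ = -2.5 + 40 = 37.5; r = 36.5 − 37.5 = -1
x=50: ŷ = -2.5 + 50 = 47.5; r = 49.5 − 47.5 = 2
Largest |r| is 4 at x = 30, residual -4.

x = 30, r = -4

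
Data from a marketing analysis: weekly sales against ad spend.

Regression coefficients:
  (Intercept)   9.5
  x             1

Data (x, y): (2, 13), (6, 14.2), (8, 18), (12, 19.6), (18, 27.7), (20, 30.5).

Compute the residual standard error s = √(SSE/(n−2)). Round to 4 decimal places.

s = 1.4866

x=2: ŷ = 9.5 + 2 = 11.5; e = 13 − 11.5 = 1.5
x=6: ŷ = 9.5 + 6 = 15.5; e = 14.2 − 15.5 = -1.3
x=8: ŷ = 9.5 + 8 = 17.5; e = 18 − 17.5 = 0.5
x=12: ŷ = 9.5 + 12 = 21.5; e = 19.6 − 21.5 = -1.9
x=18: ŷ = 9.5 + 18 = 27.5; e = 27.7 − 27.5 = 0.2
x=20: ŷ = 9.5 + 20 = 29.5; e = 30.5 − 29.5 = 1
SSE = 2.25 + 1.69 + 0.25 + 3.61 + 0.04 + 1 = 8.84
s = √(8.84/4) = √2.21 ≈ 1.4866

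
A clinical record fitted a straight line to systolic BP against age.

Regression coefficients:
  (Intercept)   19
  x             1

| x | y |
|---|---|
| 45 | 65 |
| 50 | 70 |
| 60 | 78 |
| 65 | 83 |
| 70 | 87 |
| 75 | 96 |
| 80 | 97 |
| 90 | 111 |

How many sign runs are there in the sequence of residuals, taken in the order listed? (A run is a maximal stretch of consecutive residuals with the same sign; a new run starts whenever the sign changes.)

5 runs

x=45: ŷ = 19 + 45 = 64; e = 65 − 64 = 1
x=50: ŷ = 19 + 50 = 69; e = 70 − 69 = 1
x=60: ŷ = 19 + 60 = 79; e = 78 − 79 = -1
x=65: ŷ = 19 + 65 = 84; e = 83 − 84 = -1
x=70: ŷ = 19 + 70 = 89; e = 87 − 89 = -2
x=75: ŷ = 19 + 75 = 94; e = 96 − 94 = 2
x=80: ŷ = 19 + 80 = 99; e = 97 − 99 = -2
x=90: ŷ = 19 + 90 = 109; e = 111 − 109 = 2
Signs: + + − − − + − +
Runs: +×2, −×3, +×1, −×1, +×1 → 5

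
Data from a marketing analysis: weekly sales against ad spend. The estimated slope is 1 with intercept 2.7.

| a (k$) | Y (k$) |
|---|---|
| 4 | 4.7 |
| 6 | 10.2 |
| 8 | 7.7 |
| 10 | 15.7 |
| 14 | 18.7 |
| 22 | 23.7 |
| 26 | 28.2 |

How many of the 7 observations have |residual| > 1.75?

4

a=4: ŷ = 2.7 + 4 = 6.7; r = 4.7 − 6.7 = -2
a=6: ŷ = 2.7 + 6 = 8.7; r = 10.2 − 8.7 = 1.5
a=8: ŷ = 2.7 + 8 = 10.7; r = 7.7 − 10.7 = -3
a=10: ŷ = 2.7 + 10 = 12.7; r = 15.7 − 12.7 = 3
a=14: ŷ = 2.7 + 14 = 16.7; r = 18.7 − 16.7 = 2
a=22: ŷ = 2.7 + 22 = 24.7; r = 23.7 − 24.7 = -1
a=26: ŷ = 2.7 + 26 = 28.7; r = 28.2 − 28.7 = -0.5
|r| > 1.75: a=4 (|r|=2), a=8 (|r|=3), a=10 (|r|=3), a=14 (|r|=2) → 4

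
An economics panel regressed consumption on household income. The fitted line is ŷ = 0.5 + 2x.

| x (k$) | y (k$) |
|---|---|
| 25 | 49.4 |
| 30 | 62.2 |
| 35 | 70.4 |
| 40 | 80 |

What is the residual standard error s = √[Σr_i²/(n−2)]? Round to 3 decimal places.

x=25: ŷ = 0.5 + 2·25 = 50.5; r = 49.4 − 50.5 = -1.1
x=30: ŷ = 0.5 + 2·30 = 60.5; r = 62.2 − 60.5 = 1.7
x=35: ŷ = 0.5 + 2·35 = 70.5; r = 70.4 − 70.5 = -0.1
x=40: ŷ = 0.5 + 2·40 = 80.5; r = 80 − 80.5 = -0.5
SSE = 1.21 + 2.89 + 0.01 + 0.25 = 4.36
s = √(4.36/2) = √2.18 ≈ 1.476

s = 1.476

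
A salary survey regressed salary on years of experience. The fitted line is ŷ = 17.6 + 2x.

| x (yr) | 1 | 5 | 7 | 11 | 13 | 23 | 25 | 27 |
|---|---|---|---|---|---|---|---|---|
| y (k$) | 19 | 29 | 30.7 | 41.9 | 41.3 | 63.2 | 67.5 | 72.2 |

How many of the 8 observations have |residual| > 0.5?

x=1: ŷ = 17.6 + 2·1 = 19.6; e = 19 − 19.6 = -0.6
x=5: ŷ = 17.6 + 2·5 = 27.6; e = 29 − 27.6 = 1.4
x=7: ŷ = 17.6 + 2·7 = 31.6; e = 30.7 − 31.6 = -0.9
x=11: ŷ = 17.6 + 2·11 = 39.6; e = 41.9 − 39.6 = 2.3
x=13: ŷ = 17.6 + 2·13 = 43.6; e = 41.3 − 43.6 = -2.3
x=23: ŷ = 17.6 + 2·23 = 63.6; e = 63.2 − 63.6 = -0.4
x=25: ŷ = 17.6 + 2·25 = 67.6; e = 67.5 − 67.6 = -0.1
x=27: ŷ = 17.6 + 2·27 = 71.6; e = 72.2 − 71.6 = 0.6
|e| > 0.5: x=1 (|e|=0.6), x=5 (|e|=1.4), x=7 (|e|=0.9), x=11 (|e|=2.3), x=13 (|e|=2.3), x=27 (|e|=0.6) → 6

6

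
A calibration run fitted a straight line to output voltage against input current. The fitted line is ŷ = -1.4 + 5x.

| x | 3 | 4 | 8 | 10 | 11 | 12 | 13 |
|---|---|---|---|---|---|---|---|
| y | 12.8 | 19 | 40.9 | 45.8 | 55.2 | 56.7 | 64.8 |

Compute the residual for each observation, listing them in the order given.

-0.8, 0.4, 2.3, -2.8, 1.6, -1.9, 1.2

x=3: ŷ = -1.4 + 5·3 = 13.6; r = 12.8 − 13.6 = -0.8
x=4: ŷ = -1.4 + 5·4 = 18.6; r = 19 − 18.6 = 0.4
x=8: ŷ = -1.4 + 5·8 = 38.6; r = 40.9 − 38.6 = 2.3
x=10: ŷ = -1.4 + 5·10 = 48.6; r = 45.8 − 48.6 = -2.8
x=11: ŷ = -1.4 + 5·11 = 53.6; r = 55.2 − 53.6 = 1.6
x=12: ŷ = -1.4 + 5·12 = 58.6; r = 56.7 − 58.6 = -1.9
x=13: ŷ = -1.4 + 5·13 = 63.6; r = 64.8 − 63.6 = 1.2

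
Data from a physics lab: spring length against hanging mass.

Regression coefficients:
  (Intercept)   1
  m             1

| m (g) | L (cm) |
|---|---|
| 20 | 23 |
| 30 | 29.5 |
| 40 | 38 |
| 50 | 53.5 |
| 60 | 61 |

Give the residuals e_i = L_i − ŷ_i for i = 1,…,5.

m=20: ŷ = 1 + 20 = 21; e = 23 − 21 = 2
m=30: ŷ = 1 + 30 = 31; e = 29.5 − 31 = -1.5
m=40: ŷ = 1 + 40 = 41; e = 38 − 41 = -3
m=50: ŷ = 1 + 50 = 51; e = 53.5 − 51 = 2.5
m=60: ŷ = 1 + 60 = 61; e = 61 − 61 = 0

2, -1.5, -3, 2.5, 0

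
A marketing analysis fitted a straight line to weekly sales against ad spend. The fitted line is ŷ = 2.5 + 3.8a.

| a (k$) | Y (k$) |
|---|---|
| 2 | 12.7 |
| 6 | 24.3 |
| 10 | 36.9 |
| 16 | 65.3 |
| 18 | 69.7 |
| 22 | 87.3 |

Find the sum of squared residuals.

a=2: ŷ = 2.5 + 3.8·2 = 10.1; r = 12.7 − 10.1 = 2.6
a=6: ŷ = 2.5 + 3.8·6 = 25.3; r = 24.3 − 25.3 = -1
a=10: ŷ = 2.5 + 3.8·10 = 40.5; r = 36.9 − 40.5 = -3.6
a=16: ŷ = 2.5 + 3.8·16 = 63.3; r = 65.3 − 63.3 = 2
a=18: ŷ = 2.5 + 3.8·18 = 70.9; r = 69.7 − 70.9 = -1.2
a=22: ŷ = 2.5 + 3.8·22 = 86.1; r = 87.3 − 86.1 = 1.2
SSE = 6.76 + 1 + 12.96 + 4 + 1.44 + 1.44 = 27.6

SSE = 27.6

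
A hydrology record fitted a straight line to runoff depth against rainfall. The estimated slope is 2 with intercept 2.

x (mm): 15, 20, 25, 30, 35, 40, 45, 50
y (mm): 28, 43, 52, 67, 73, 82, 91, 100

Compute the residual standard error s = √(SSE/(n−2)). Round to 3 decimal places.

x=15: ŷ = 2 + 2·15 = 32; r = 28 − 32 = -4
x=20: ŷ = 2 + 2·20 = 42; r = 43 − 42 = 1
x=25: ŷ = 2 + 2·25 = 52; r = 52 − 52 = 0
x=30: ŷ = 2 + 2·30 = 62; r = 67 − 62 = 5
x=35: ŷ = 2 + 2·35 = 72; r = 73 − 72 = 1
x=40: ŷ = 2 + 2·40 = 82; r = 82 − 82 = 0
x=45: ŷ = 2 + 2·45 = 92; r = 91 − 92 = -1
x=50: ŷ = 2 + 2·50 = 102; r = 100 − 102 = -2
SSE = 16 + 1 + 0 + 25 + 1 + 0 + 1 + 4 = 48
s = √(48/6) = √8 ≈ 2.828

s = 2.828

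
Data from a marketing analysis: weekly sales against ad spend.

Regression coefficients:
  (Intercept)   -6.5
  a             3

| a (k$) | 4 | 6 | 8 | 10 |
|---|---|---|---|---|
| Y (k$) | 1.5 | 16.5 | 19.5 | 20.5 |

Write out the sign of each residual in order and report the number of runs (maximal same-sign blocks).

a=4: ŷ = -6.5 + 3·4 = 5.5; r = 1.5 − 5.5 = -4
a=6: ŷ = -6.5 + 3·6 = 11.5; r = 16.5 − 11.5 = 5
a=8: ŷ = -6.5 + 3·8 = 17.5; r = 19.5 − 17.5 = 2
a=10: ŷ = -6.5 + 3·10 = 23.5; r = 20.5 − 23.5 = -3
Signs: − + + −
Runs: −×1, +×2, −×1 → 3

3 runs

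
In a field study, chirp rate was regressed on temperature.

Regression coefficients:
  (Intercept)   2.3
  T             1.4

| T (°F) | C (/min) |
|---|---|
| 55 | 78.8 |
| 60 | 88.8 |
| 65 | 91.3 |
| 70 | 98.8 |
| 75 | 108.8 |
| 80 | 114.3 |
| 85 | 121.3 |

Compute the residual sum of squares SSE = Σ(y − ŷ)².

T=55: ŷ = 2.3 + 1.4·55 = 79.3; e = 78.8 − 79.3 = -0.5
T=60: ŷ = 2.3 + 1.4·60 = 86.3; e = 88.8 − 86.3 = 2.5
T=65: ŷ = 2.3 + 1.4·65 = 93.3; e = 91.3 − 93.3 = -2
T=70: ŷ = 2.3 + 1.4·70 = 100.3; e = 98.8 − 100.3 = -1.5
T=75: ŷ = 2.3 + 1.4·75 = 107.3; e = 108.8 − 107.3 = 1.5
T=80: ŷ = 2.3 + 1.4·80 = 114.3; e = 114.3 − 114.3 = 0
T=85: ŷ = 2.3 + 1.4·85 = 121.3; e = 121.3 − 121.3 = 0
SSE = 0.25 + 6.25 + 4 + 2.25 + 2.25 + 0 + 0 = 15

SSE = 15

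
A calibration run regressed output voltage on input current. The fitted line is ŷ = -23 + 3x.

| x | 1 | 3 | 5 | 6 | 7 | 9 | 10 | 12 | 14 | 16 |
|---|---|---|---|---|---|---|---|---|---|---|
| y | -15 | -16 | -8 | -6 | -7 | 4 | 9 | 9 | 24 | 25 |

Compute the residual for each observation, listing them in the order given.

x=1: ŷ = -23 + 3·1 = -20; e = -15 − (-20) = 5
x=3: ŷ = -23 + 3·3 = -14; e = -16 − (-14) = -2
x=5: ŷ = -23 + 3·5 = -8; e = -8 − (-8) = 0
x=6: ŷ = -23 + 3·6 = -5; e = -6 − (-5) = -1
x=7: ŷ = -23 + 3·7 = -2; e = -7 − (-2) = -5
x=9: ŷ = -23 + 3·9 = 4; e = 4 − 4 = 0
x=10: ŷ = -23 + 3·10 = 7; e = 9 − 7 = 2
x=12: ŷ = -23 + 3·12 = 13; e = 9 − 13 = -4
x=14: ŷ = -23 + 3·14 = 19; e = 24 − 19 = 5
x=16: ŷ = -23 + 3·16 = 25; e = 25 − 25 = 0

5, -2, 0, -1, -5, 0, 2, -4, 5, 0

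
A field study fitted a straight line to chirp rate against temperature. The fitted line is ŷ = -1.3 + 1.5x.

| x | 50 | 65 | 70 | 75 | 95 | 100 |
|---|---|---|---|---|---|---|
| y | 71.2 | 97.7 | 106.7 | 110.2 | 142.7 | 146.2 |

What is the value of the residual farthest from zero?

x=50: ŷ = -1.3 + 1.5·50 = 73.7; e = 71.2 − 73.7 = -2.5
x=65: ŷ = -1.3 + 1.5·65 = 96.2; e = 97.7 − 96.2 = 1.5
x=70: ŷ = -1.3 + 1.5·70 = 103.7; e = 106.7 − 103.7 = 3
x=75: ŷ = -1.3 + 1.5·75 = 111.2; e = 110.2 − 111.2 = -1
x=95: ŷ = -1.3 + 1.5·95 = 141.2; e = 142.7 − 141.2 = 1.5
x=100: ŷ = -1.3 + 1.5·100 = 148.7; e = 146.2 − 148.7 = -2.5
Largest |e| is 3 at x = 70, residual 3.

e = 3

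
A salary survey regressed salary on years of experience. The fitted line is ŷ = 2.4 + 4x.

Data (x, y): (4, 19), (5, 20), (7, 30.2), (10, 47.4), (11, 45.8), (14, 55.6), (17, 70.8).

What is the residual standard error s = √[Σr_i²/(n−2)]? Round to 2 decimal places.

s = 2.81

x=4: ŷ = 2.4 + 4·4 = 18.4; r = 19 − 18.4 = 0.6
x=5: ŷ = 2.4 + 4·5 = 22.4; r = 20 − 22.4 = -2.4
x=7: ŷ = 2.4 + 4·7 = 30.4; r = 30.2 − 30.4 = -0.2
x=10: ŷ = 2.4 + 4·10 = 42.4; r = 47.4 − 42.4 = 5
x=11: ŷ = 2.4 + 4·11 = 46.4; r = 45.8 − 46.4 = -0.6
x=14: ŷ = 2.4 + 4·14 = 58.4; r = 55.6 − 58.4 = -2.8
x=17: ŷ = 2.4 + 4·17 = 70.4; r = 70.8 − 70.4 = 0.4
SSE = 0.36 + 5.76 + 0.04 + 25 + 0.36 + 7.84 + 0.16 = 39.52
s = √(39.52/5) = √7.904 ≈ 2.81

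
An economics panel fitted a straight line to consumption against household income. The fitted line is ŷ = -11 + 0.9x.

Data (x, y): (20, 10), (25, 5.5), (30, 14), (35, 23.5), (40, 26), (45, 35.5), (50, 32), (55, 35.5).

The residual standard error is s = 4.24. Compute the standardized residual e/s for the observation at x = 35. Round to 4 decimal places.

ŷ = -11 + 0.9·35 = 20.5
e = 23.5 − 20.5 = 3
e/s = 3 / 4.24 = 0.7075

0.7075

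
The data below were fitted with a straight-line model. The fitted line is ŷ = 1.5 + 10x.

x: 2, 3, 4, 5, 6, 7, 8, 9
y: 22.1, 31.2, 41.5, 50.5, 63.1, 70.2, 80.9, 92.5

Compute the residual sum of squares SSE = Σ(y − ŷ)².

SSE = 7.06

x=2: ŷ = 1.5 + 10·2 = 21.5; r = 22.1 − 21.5 = 0.6
x=3: ŷ = 1.5 + 10·3 = 31.5; r = 31.2 − 31.5 = -0.3
x=4: ŷ = 1.5 + 10·4 = 41.5; r = 41.5 − 41.5 = 0
x=5: ŷ = 1.5 + 10·5 = 51.5; r = 50.5 − 51.5 = -1
x=6: ŷ = 1.5 + 10·6 = 61.5; r = 63.1 − 61.5 = 1.6
x=7: ŷ = 1.5 + 10·7 = 71.5; r = 70.2 − 71.5 = -1.3
x=8: ŷ = 1.5 + 10·8 = 81.5; r = 80.9 − 81.5 = -0.6
x=9: ŷ = 1.5 + 10·9 = 91.5; r = 92.5 − 91.5 = 1
SSE = 0.36 + 0.09 + 0 + 1 + 2.56 + 1.69 + 0.36 + 1 = 7.06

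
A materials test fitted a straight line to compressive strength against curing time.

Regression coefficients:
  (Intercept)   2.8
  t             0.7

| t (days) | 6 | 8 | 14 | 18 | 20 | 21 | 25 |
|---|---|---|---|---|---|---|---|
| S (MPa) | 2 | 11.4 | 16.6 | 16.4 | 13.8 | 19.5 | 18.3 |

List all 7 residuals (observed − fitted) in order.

t=6: Ŝ = 2.8 + 0.7·6 = 7; r = 2 − 7 = -5
t=8: Ŝ = 2.8 + 0.7·8 = 8.4; r = 11.4 − 8.4 = 3
t=14: Ŝ = 2.8 + 0.7·14 = 12.6; r = 16.6 − 12.6 = 4
t=18: Ŝ = 2.8 + 0.7·18 = 15.4; r = 16.4 − 15.4 = 1
t=20: Ŝ = 2.8 + 0.7·20 = 16.8; r = 13.8 − 16.8 = -3
t=21: Ŝ = 2.8 + 0.7·21 = 17.5; r = 19.5 − 17.5 = 2
t=25: Ŝ = 2.8 + 0.7·25 = 20.3; r = 18.3 − 20.3 = -2

-5, 3, 4, 1, -3, 2, -2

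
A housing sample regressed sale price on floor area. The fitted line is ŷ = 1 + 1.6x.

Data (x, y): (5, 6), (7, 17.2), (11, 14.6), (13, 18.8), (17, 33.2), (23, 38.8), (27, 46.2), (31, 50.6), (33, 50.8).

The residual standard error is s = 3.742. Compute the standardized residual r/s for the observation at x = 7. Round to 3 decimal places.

ŷ = 1 + 1.6·7 = 12.2
r = 17.2 − 12.2 = 5
r/s = 5 / 3.742 = 1.336

1.336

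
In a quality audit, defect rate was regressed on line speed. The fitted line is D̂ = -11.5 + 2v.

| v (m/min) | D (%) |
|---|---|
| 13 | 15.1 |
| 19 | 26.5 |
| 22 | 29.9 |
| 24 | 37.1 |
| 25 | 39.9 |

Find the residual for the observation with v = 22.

e = -2.6

D̂ = -11.5 + 2·22 = 32.5
e = 29.9 − 32.5 = -2.6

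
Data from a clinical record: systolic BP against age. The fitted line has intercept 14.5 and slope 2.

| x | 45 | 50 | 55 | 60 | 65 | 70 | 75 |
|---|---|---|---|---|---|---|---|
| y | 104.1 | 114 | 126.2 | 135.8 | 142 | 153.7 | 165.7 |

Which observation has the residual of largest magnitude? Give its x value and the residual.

x = 65, r = -2.5

x=45: ŷ = 14.5 + 2·45 = 104.5; r = 104.1 − 104.5 = -0.4
x=50: ŷ = 14.5 + 2·50 = 114.5; r = 114 − 114.5 = -0.5
x=55: ŷ = 14.5 + 2·55 = 124.5; r = 126.2 − 124.5 = 1.7
x=60: ŷ = 14.5 + 2·60 = 134.5; r = 135.8 − 134.5 = 1.3
x=65: ŷ = 14.5 + 2·65 = 144.5; r = 142 − 144.5 = -2.5
x=70: ŷ = 14.5 + 2·70 = 154.5; r = 153.7 − 154.5 = -0.8
x=75: ŷ = 14.5 + 2·75 = 164.5; r = 165.7 − 164.5 = 1.2
Largest |r| is 2.5 at x = 65, residual -2.5.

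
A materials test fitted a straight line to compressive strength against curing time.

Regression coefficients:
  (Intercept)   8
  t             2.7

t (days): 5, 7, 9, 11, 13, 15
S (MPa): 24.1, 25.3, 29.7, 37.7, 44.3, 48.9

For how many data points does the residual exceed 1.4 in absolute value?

3

t=5: ŷ = 8 + 2.7·5 = 21.5; e = 24.1 − 21.5 = 2.6
t=7: ŷ = 8 + 2.7·7 = 26.9; e = 25.3 − 26.9 = -1.6
t=9: ŷ = 8 + 2.7·9 = 32.3; e = 29.7 − 32.3 = -2.6
t=11: ŷ = 8 + 2.7·11 = 37.7; e = 37.7 − 37.7 = 0
t=13: ŷ = 8 + 2.7·13 = 43.1; e = 44.3 − 43.1 = 1.2
t=15: ŷ = 8 + 2.7·15 = 48.5; e = 48.9 − 48.5 = 0.4
|e| > 1.4: t=5 (|e|=2.6), t=7 (|e|=1.6), t=9 (|e|=2.6) → 3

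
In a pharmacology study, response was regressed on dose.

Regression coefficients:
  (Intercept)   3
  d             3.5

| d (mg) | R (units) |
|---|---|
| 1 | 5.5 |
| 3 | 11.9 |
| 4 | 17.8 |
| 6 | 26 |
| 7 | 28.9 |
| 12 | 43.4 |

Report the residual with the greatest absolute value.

d=1: ŷ = 3 + 3.5·1 = 6.5; e = 5.5 − 6.5 = -1
d=3: ŷ = 3 + 3.5·3 = 13.5; e = 11.9 − 13.5 = -1.6
d=4: ŷ = 3 + 3.5·4 = 17; e = 17.8 − 17 = 0.8
d=6: ŷ = 3 + 3.5·6 = 24; e = 26 − 24 = 2
d=7: ŷ = 3 + 3.5·7 = 27.5; e = 28.9 − 27.5 = 1.4
d=12: ŷ = 3 + 3.5·12 = 45; e = 43.4 − 45 = -1.6
Largest |e| is 2 at d = 6, residual 2.

e = 2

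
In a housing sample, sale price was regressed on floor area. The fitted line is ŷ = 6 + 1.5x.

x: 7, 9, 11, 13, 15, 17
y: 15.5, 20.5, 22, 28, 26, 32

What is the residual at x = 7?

r = -1

ŷ = 6 + 1.5·7 = 16.5
r = 15.5 − 16.5 = -1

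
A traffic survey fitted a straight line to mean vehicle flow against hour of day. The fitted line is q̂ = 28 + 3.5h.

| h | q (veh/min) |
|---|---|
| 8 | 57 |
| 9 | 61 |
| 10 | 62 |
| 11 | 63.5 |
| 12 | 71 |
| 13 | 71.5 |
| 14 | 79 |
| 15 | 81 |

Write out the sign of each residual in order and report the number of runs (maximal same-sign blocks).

5 runs

h=8: q̂ = 28 + 3.5·8 = 56; r = 57 − 56 = 1
h=9: q̂ = 28 + 3.5·9 = 59.5; r = 61 − 59.5 = 1.5
h=10: q̂ = 28 + 3.5·10 = 63; r = 62 − 63 = -1
h=11: q̂ = 28 + 3.5·11 = 66.5; r = 63.5 − 66.5 = -3
h=12: q̂ = 28 + 3.5·12 = 70; r = 71 − 70 = 1
h=13: q̂ = 28 + 3.5·13 = 73.5; r = 71.5 − 73.5 = -2
h=14: q̂ = 28 + 3.5·14 = 77; r = 79 − 77 = 2
h=15: q̂ = 28 + 3.5·15 = 80.5; r = 81 − 80.5 = 0.5
Signs: + + − − + − + +
Runs: +×2, −×2, +×1, −×1, +×2 → 5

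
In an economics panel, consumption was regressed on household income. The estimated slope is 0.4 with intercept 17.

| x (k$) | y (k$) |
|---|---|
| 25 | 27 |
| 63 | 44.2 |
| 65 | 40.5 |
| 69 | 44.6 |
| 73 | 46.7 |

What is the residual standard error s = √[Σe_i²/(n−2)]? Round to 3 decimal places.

x=25: ŷ = 17 + 0.4·25 = 27; e = 27 − 27 = 0
x=63: ŷ = 17 + 0.4·63 = 42.2; e = 44.2 − 42.2 = 2
x=65: ŷ = 17 + 0.4·65 = 43; e = 40.5 − 43 = -2.5
x=69: ŷ = 17 + 0.4·69 = 44.6; e = 44.6 − 44.6 = 0
x=73: ŷ = 17 + 0.4·73 = 46.2; e = 46.7 − 46.2 = 0.5
SSE = 0 + 4 + 6.25 + 0 + 0.25 = 10.5
s = √(10.5/3) = √3.5 ≈ 1.871

s = 1.871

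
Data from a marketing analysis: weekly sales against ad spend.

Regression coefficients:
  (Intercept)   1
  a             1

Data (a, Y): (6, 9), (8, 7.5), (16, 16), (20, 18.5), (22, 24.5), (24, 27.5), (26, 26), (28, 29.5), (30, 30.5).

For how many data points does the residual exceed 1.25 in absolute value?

a=6: ŷ = 1 + 6 = 7; e = 9 − 7 = 2
a=8: ŷ = 1 + 8 = 9; e = 7.5 − 9 = -1.5
a=16: ŷ = 1 + 16 = 17; e = 16 − 17 = -1
a=20: ŷ = 1 + 20 = 21; e = 18.5 − 21 = -2.5
a=22: ŷ = 1 + 22 = 23; e = 24.5 − 23 = 1.5
a=24: ŷ = 1 + 24 = 25; e = 27.5 − 25 = 2.5
a=26: ŷ = 1 + 26 = 27; e = 26 − 27 = -1
a=28: ŷ = 1 + 28 = 29; e = 29.5 − 29 = 0.5
a=30: ŷ = 1 + 30 = 31; e = 30.5 − 31 = -0.5
|e| > 1.25: a=6 (|e|=2), a=8 (|e|=1.5), a=20 (|e|=2.5), a=22 (|e|=1.5), a=24 (|e|=2.5) → 5

5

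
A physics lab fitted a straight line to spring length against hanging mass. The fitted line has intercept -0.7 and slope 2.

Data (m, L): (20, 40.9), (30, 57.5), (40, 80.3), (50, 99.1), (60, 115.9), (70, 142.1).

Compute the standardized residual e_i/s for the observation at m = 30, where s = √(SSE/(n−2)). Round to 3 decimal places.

-0.703

m=20: L̂ = -0.7 + 2·20 = 39.3; e = 40.9 − 39.3 = 1.6
m=30: L̂ = -0.7 + 2·30 = 59.3; e = 57.5 − 59.3 = -1.8
m=40: L̂ = -0.7 + 2·40 = 79.3; e = 80.3 − 79.3 = 1
m=50: L̂ = -0.7 + 2·50 = 99.3; e = 99.1 − 99.3 = -0.2
m=60: L̂ = -0.7 + 2·60 = 119.3; e = 115.9 − 119.3 = -3.4
m=70: L̂ = -0.7 + 2·70 = 139.3; e = 142.1 − 139.3 = 2.8
SSE = 2.56 + 3.24 + 1 + 0.04 + 11.56 + 7.84 = 26.24
s = √(26.24/4) = 2.56125
e/s = -1.8 / 2.56125 = -0.703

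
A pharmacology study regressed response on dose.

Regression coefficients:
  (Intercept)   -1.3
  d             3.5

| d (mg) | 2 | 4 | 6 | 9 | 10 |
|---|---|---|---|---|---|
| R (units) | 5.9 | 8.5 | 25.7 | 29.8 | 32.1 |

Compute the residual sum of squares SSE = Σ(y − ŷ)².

d=2: R̂ = -1.3 + 3.5·2 = 5.7; e = 5.9 − 5.7 = 0.2
d=4: R̂ = -1.3 + 3.5·4 = 12.7; e = 8.5 − 12.7 = -4.2
d=6: R̂ = -1.3 + 3.5·6 = 19.7; e = 25.7 − 19.7 = 6
d=9: R̂ = -1.3 + 3.5·9 = 30.2; e = 29.8 − 30.2 = -0.4
d=10: R̂ = -1.3 + 3.5·10 = 33.7; e = 32.1 − 33.7 = -1.6
SSE = 0.04 + 17.64 + 36 + 0.16 + 2.56 = 56.4

SSE = 56.4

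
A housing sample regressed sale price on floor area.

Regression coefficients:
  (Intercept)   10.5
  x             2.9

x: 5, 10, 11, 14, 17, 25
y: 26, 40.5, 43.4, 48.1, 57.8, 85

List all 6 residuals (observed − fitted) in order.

1, 1, 1, -3, -2, 2

x=5: ŷ = 10.5 + 2.9·5 = 25; r = 26 − 25 = 1
x=10: ŷ = 10.5 + 2.9·10 = 39.5; r = 40.5 − 39.5 = 1
x=11: ŷ = 10.5 + 2.9·11 = 42.4; r = 43.4 − 42.4 = 1
x=14: ŷ = 10.5 + 2.9·14 = 51.1; r = 48.1 − 51.1 = -3
x=17: ŷ = 10.5 + 2.9·17 = 59.8; r = 57.8 − 59.8 = -2
x=25: ŷ = 10.5 + 2.9·25 = 83; r = 85 − 83 = 2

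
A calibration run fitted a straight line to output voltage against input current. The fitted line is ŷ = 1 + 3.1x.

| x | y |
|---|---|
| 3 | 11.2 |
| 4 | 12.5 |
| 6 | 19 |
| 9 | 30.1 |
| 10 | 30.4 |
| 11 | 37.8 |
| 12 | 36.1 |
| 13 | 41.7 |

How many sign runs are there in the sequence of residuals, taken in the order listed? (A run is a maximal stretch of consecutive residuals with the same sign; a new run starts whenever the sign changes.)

x=3: ŷ = 1 + 3.1·3 = 10.3; e = 11.2 − 10.3 = 0.9
x=4: ŷ = 1 + 3.1·4 = 13.4; e = 12.5 − 13.4 = -0.9
x=6: ŷ = 1 + 3.1·6 = 19.6; e = 19 − 19.6 = -0.6
x=9: ŷ = 1 + 3.1·9 = 28.9; e = 30.1 − 28.9 = 1.2
x=10: ŷ = 1 + 3.1·10 = 32; e = 30.4 − 32 = -1.6
x=11: ŷ = 1 + 3.1·11 = 35.1; e = 37.8 − 35.1 = 2.7
x=12: ŷ = 1 + 3.1·12 = 38.2; e = 36.1 − 38.2 = -2.1
x=13: ŷ = 1 + 3.1·13 = 41.3; e = 41.7 − 41.3 = 0.4
Signs: + − − + − + − +
Runs: +×1, −×2, +×1, −×1, +×1, −×1, +×1 → 7

7 runs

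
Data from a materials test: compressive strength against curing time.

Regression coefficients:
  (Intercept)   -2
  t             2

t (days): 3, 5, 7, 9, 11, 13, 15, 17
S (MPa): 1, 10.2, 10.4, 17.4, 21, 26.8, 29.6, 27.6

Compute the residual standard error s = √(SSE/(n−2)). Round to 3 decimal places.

t=3: ŷ = -2 + 2·3 = 4; r = 1 − 4 = -3
t=5: ŷ = -2 + 2·5 = 8; r = 10.2 − 8 = 2.2
t=7: ŷ = -2 + 2·7 = 12; r = 10.4 − 12 = -1.6
t=9: ŷ = -2 + 2·9 = 16; r = 17.4 − 16 = 1.4
t=11: ŷ = -2 + 2·11 = 20; r = 21 − 20 = 1
t=13: ŷ = -2 + 2·13 = 24; r = 26.8 − 24 = 2.8
t=15: ŷ = -2 + 2·15 = 28; r = 29.6 − 28 = 1.6
t=17: ŷ = -2 + 2·17 = 32; r = 27.6 − 32 = -4.4
SSE = 9 + 4.84 + 2.56 + 1.96 + 1 + 7.84 + 2.56 + 19.36 = 49.12
s = √(49.12/6) = √8.18667 ≈ 2.861

s = 2.861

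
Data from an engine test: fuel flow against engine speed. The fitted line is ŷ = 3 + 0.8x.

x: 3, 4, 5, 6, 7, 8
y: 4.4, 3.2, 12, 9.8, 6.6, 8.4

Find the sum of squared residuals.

SSE = 44

x=3: ŷ = 3 + 0.8·3 = 5.4; r = 4.4 − 5.4 = -1
x=4: ŷ = 3 + 0.8·4 = 6.2; r = 3.2 − 6.2 = -3
x=5: ŷ = 3 + 0.8·5 = 7; r = 12 − 7 = 5
x=6: ŷ = 3 + 0.8·6 = 7.8; r = 9.8 − 7.8 = 2
x=7: ŷ = 3 + 0.8·7 = 8.6; r = 6.6 − 8.6 = -2
x=8: ŷ = 3 + 0.8·8 = 9.4; r = 8.4 − 9.4 = -1
SSE = 1 + 9 + 25 + 4 + 4 + 1 = 44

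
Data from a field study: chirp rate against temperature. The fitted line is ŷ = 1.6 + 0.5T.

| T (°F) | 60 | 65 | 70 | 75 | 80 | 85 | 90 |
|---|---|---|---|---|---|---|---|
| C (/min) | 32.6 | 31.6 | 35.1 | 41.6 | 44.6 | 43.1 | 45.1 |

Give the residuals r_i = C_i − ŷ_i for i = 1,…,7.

1, -2.5, -1.5, 2.5, 3, -1, -1.5

T=60: ŷ = 1.6 + 0.5·60 = 31.6; r = 32.6 − 31.6 = 1
T=65: ŷ = 1.6 + 0.5·65 = 34.1; r = 31.6 − 34.1 = -2.5
T=70: ŷ = 1.6 + 0.5·70 = 36.6; r = 35.1 − 36.6 = -1.5
T=75: ŷ = 1.6 + 0.5·75 = 39.1; r = 41.6 − 39.1 = 2.5
T=80: ŷ = 1.6 + 0.5·80 = 41.6; r = 44.6 − 41.6 = 3
T=85: ŷ = 1.6 + 0.5·85 = 44.1; r = 43.1 − 44.1 = -1
T=90: ŷ = 1.6 + 0.5·90 = 46.6; r = 45.1 − 46.6 = -1.5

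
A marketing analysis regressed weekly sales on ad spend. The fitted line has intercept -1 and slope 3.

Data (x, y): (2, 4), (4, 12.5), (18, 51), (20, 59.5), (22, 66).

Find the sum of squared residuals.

SSE = 8.5

x=2: ŷ = -1 + 3·2 = 5; e = 4 − 5 = -1
x=4: ŷ = -1 + 3·4 = 11; e = 12.5 − 11 = 1.5
x=18: ŷ = -1 + 3·18 = 53; e = 51 − 53 = -2
x=20: ŷ = -1 + 3·20 = 59; e = 59.5 − 59 = 0.5
x=22: ŷ = -1 + 3·22 = 65; e = 66 − 65 = 1
SSE = 1 + 2.25 + 4 + 0.25 + 1 = 8.5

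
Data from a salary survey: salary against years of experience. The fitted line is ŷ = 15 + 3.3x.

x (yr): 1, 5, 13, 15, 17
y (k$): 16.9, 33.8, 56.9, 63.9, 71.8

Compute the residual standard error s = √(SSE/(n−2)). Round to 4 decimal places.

x=1: ŷ = 15 + 3.3·1 = 18.3; r = 16.9 − 18.3 = -1.4
x=5: ŷ = 15 + 3.3·5 = 31.5; r = 33.8 − 31.5 = 2.3
x=13: ŷ = 15 + 3.3·13 = 57.9; r = 56.9 − 57.9 = -1
x=15: ŷ = 15 + 3.3·15 = 64.5; r = 63.9 − 64.5 = -0.6
x=17: ŷ = 15 + 3.3·17 = 71.1; r = 71.8 − 71.1 = 0.7
SSE = 1.96 + 5.29 + 1 + 0.36 + 0.49 = 9.1
s = √(9.1/3) = √3.03333 ≈ 1.7416

s = 1.7416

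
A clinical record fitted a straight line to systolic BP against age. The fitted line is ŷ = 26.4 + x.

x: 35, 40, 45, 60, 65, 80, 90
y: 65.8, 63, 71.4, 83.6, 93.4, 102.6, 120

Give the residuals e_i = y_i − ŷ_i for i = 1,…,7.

x=35: ŷ = 26.4 + 35 = 61.4; e = 65.8 − 61.4 = 4.4
x=40: ŷ = 26.4 + 40 = 66.4; e = 63 − 66.4 = -3.4
x=45: ŷ = 26.4 + 45 = 71.4; e = 71.4 − 71.4 = 0
x=60: ŷ = 26.4 + 60 = 86.4; e = 83.6 − 86.4 = -2.8
x=65: ŷ = 26.4 + 65 = 91.4; e = 93.4 − 91.4 = 2
x=80: ŷ = 26.4 + 80 = 106.4; e = 102.6 − 106.4 = -3.8
x=90: ŷ = 26.4 + 90 = 116.4; e = 120 − 116.4 = 3.6

4.4, -3.4, 0, -2.8, 2, -3.8, 3.6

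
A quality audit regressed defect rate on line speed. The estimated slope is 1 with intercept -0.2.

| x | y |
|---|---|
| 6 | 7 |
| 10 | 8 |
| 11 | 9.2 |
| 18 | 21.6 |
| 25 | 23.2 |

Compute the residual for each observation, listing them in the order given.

1.2, -1.8, -1.6, 3.8, -1.6

x=6: ŷ = -0.2 + 6 = 5.8; r = 7 − 5.8 = 1.2
x=10: ŷ = -0.2 + 10 = 9.8; r = 8 − 9.8 = -1.8
x=11: ŷ = -0.2 + 11 = 10.8; r = 9.2 − 10.8 = -1.6
x=18: ŷ = -0.2 + 18 = 17.8; r = 21.6 − 17.8 = 3.8
x=25: ŷ = -0.2 + 25 = 24.8; r = 23.2 − 24.8 = -1.6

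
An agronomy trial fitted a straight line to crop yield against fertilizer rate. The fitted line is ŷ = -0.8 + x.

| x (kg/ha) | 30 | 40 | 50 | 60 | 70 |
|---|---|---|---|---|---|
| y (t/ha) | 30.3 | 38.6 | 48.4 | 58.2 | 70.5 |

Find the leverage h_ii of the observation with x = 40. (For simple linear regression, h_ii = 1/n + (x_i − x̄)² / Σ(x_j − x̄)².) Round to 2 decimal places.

x̄ = (30 + 40 + 50 + 60 + 70)/5 = 50
Σ(x − x̄)² = 400 + 100 + 0 + 100 + 400 = 1000
h = 1/5 + (-10)²/1000 = 0.2 + 0.1 = 0.30

h = 0.30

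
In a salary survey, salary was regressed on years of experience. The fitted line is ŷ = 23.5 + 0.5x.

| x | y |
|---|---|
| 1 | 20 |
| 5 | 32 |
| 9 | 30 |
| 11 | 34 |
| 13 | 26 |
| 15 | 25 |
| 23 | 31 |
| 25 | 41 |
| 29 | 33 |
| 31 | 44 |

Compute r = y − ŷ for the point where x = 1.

r = -4

ŷ = 23.5 + 0.5·1 = 24
r = 20 − 24 = -4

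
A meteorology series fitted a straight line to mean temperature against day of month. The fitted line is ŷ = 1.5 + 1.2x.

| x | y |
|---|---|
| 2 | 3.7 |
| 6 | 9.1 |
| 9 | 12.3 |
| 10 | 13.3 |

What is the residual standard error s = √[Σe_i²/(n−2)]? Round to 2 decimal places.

s = 0.35

x=2: ŷ = 1.5 + 1.2·2 = 3.9; e = 3.7 − 3.9 = -0.2
x=6: ŷ = 1.5 + 1.2·6 = 8.7; e = 9.1 − 8.7 = 0.4
x=9: ŷ = 1.5 + 1.2·9 = 12.3; e = 12.3 − 12.3 = 0
x=10: ŷ = 1.5 + 1.2·10 = 13.5; e = 13.3 − 13.5 = -0.2
SSE = 0.04 + 0.16 + 0 + 0.04 = 0.24
s = √(0.24/2) = √0.12 ≈ 0.35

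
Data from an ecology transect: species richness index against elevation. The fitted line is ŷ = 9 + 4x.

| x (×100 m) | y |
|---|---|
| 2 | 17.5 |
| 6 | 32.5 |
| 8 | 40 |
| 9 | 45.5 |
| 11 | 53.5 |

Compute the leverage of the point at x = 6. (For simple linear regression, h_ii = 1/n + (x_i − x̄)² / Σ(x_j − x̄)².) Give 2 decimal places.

h = 0.23

x̄ = (2 + 6 + 8 + 9 + 11)/5 = 7.2
Σ(x − x̄)² = 27.04 + 1.44 + 0.64 + 3.24 + 14.44 = 46.8
h = 1/5 + (-1.2)²/46.8 = 0.2 + 0.0307692 = 0.23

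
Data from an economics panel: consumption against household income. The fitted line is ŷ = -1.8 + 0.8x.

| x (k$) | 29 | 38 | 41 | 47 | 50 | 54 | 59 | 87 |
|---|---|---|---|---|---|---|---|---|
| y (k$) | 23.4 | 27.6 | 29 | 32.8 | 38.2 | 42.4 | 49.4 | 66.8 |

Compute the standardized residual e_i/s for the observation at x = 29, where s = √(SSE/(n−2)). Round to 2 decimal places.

x=29: ŷ = -1.8 + 0.8·29 = 21.4; e = 23.4 − 21.4 = 2
x=38: ŷ = -1.8 + 0.8·38 = 28.6; e = 27.6 − 28.6 = -1
x=41: ŷ = -1.8 + 0.8·41 = 31; e = 29 − 31 = -2
x=47: ŷ = -1.8 + 0.8·47 = 35.8; e = 32.8 − 35.8 = -3
x=50: ŷ = -1.8 + 0.8·50 = 38.2; e = 38.2 − 38.2 = 0
x=54: ŷ = -1.8 + 0.8·54 = 41.4; e = 42.4 − 41.4 = 1
x=59: ŷ = -1.8 + 0.8·59 = 45.4; e = 49.4 − 45.4 = 4
x=87: ŷ = -1.8 + 0.8·87 = 67.8; e = 66.8 − 67.8 = -1
SSE = 4 + 1 + 4 + 9 + 0 + 1 + 16 + 1 = 36
s = √(36/6) = 2.44949
e/s = 2 / 2.44949 = 0.82

0.82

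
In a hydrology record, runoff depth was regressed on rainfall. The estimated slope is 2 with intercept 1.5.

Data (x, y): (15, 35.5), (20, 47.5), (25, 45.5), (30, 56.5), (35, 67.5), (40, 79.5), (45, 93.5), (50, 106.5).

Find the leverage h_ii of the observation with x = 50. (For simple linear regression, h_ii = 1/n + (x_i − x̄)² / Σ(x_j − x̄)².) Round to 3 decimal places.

h = 0.417

x̄ = (15 + 20 + 25 + 30 + 35 + 40 + 45 + 50)/8 = 32.5
Σ(x − x̄)² = 306.25 + 156.25 + 56.25 + 6.25 + 6.25 + 56.25 + 156.25 + 306.25 = 1050
h = 1/8 + (17.5)²/1050 = 0.125 + 0.291667 = 0.417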